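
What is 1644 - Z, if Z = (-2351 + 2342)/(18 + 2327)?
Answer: 3855189/2345 ≈ 1644.0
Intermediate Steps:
Z = -9/2345 ≈ -0.0038380
1644 - Z = 1644 - 1*(-9/2345) = 1644 + 9/2345 = 3855189/2345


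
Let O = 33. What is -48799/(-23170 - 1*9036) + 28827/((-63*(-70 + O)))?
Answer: 115794759/8341354 ≈ 13.882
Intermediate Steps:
-48799/(-23170 - 1*9036) + 28827/((-63*(-70 + O))) = -48799/(-23170 - 1*9036) + 28827/((-63*(-70 + 33))) = -48799/(-23170 - 9036) + 28827/((-63*(-37))) = -48799/(-32206) + 28827/2331 = -48799*(-1/32206) + 28827*(1/2331) = 48799/32206 + 3203/259 = 115794759/8341354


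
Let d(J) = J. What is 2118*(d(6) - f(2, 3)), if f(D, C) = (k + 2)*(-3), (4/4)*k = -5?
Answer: -6354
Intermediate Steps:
k = -5
f(D, C) = 9 (f(D, C) = (-5 + 2)*(-3) = -3*(-3) = 9)
2118*(d(6) - f(2, 3)) = 2118*(6 - 1*9) = 2118*(6 - 9) = 2118*(-3) = -6354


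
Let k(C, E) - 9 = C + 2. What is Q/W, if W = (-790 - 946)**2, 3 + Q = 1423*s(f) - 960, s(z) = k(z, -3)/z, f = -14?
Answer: -9213/42191744 ≈ -0.00021836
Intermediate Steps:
k(C, E) = 11 + C (k(C, E) = 9 + (C + 2) = 9 + (2 + C) = 11 + C)
s(z) = (11 + z)/z
Q = -9213/14 (Q = -3 + (1423*((11 - 14)/(-14)) - 960) = -3 + (1423*(-1/14*(-3)) - 960) = -3 + (1423*(3/14) - 960) = -3 + (4269/14 - 960) = -3 - 9171/14 = -9213/14 ≈ -658.07)
W = 3013696 (W = (-1736)**2 = 3013696)
Q/W = -9213/14/3013696 = -9213/14*1/3013696 = -9213/42191744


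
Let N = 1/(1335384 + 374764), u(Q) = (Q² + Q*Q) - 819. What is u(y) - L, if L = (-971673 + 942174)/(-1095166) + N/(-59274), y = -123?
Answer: 1634069581559438763083/55507017109161816 ≈ 29439.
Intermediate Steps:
u(Q) = -819 + 2*Q² (u(Q) = (Q² + Q²) - 819 = 2*Q² - 819 = -819 + 2*Q²)
N = 1/1710148 ≈ 5.8475e-7
L = 1495117175938141/55507017109161816 (L = (-971673 + 942174)/(-1095166) + (1/1710148)/(-59274) = -29499*(-1/1095166) + (1/1710148)*(-1/59274) = 29499/1095166 - 1/101367312552 = 1495117175938141/55507017109161816 ≈ 0.026936)
u(y) - L = (-819 + 2*(-123)²) - 1*1495117175938141/55507017109161816 = (-819 + 2*15129) - 1495117175938141/55507017109161816 = (-819 + 30258) - 1495117175938141/55507017109161816 = 29439 - 1495117175938141/55507017109161816 = 1634069581559438763083/55507017109161816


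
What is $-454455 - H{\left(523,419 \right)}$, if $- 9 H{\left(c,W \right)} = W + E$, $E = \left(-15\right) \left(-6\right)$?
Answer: $- \frac{4089586}{9} \approx -4.544 \cdot 10^{5}$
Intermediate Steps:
$E = 90$
$H{\left(c,W \right)} = -10 - \frac{W}{9}$ ($H{\left(c,W \right)} = - \frac{W + 90}{9} = - \frac{90 + W}{9} = -10 - \frac{W}{9}$)
$-454455 - H{\left(523,419 \right)} = -454455 - \left(-10 - \frac{419}{9}\right) = -454455 - - \frac{509}{9} = -454455 + \frac{509}{9} = - \frac{4089586}{9}$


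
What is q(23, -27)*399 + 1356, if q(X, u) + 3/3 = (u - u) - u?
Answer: 11730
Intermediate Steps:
q(X, u) = -1 - u (q(X, u) = -1 + ((u - u) - u) = -1 + (0 - u) = -1 - u)
q(23, -27)*399 + 1356 = (-1 - 1*(-27))*399 + 1356 = (-1 + 27)*399 + 1356 = 26*399 + 1356 = 10374 + 1356 = 11730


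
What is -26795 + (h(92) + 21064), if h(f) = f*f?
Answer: 2733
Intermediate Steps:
h(f) = f²
-26795 + (h(92) + 21064) = -26795 + (92² + 21064) = -26795 + (8464 + 21064) = -26795 + 29528 = 2733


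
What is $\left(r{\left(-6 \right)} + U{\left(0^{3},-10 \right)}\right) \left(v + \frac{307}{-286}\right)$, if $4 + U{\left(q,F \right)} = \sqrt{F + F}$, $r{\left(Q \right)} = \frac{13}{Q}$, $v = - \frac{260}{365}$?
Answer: $\frac{1379471}{125268} - \frac{37283 i \sqrt{5}}{10439} \approx 11.012 - 7.9861 i$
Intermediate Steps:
$v = - \frac{52}{73}$ ($v = \left(-260\right) \frac{1}{365} = - \frac{52}{73} \approx -0.71233$)
$U{\left(q,F \right)} = -4 + \sqrt{2} \sqrt{F}$ ($U{\left(q,F \right)} = -4 + \sqrt{F + F} = -4 + \sqrt{2 F} = -4 + \sqrt{2} \sqrt{F}$)
$\left(r{\left(-6 \right)} + U{\left(0^{3},-10 \right)}\right) \left(v + \frac{307}{-286}\right) = \left(\frac{13}{-6} - \left(4 - \sqrt{2} \sqrt{-10}\right)\right) \left(- \frac{52}{73} + \frac{307}{-286}\right) = \left(13 \left(- \frac{1}{6}\right) - \left(4 - \sqrt{2} i \sqrt{10}\right)\right) \left(- \frac{52}{73} + 307 \left(- \frac{1}{286}\right)\right) = \left(- \frac{13}{6} - \left(4 - 2 i \sqrt{5}\right)\right) \left(- \frac{52}{73} - \frac{307}{286}\right) = \left(- \frac{37}{6} + 2 i \sqrt{5}\right) \left(- \frac{37283}{20878}\right) = \frac{1379471}{125268} - \frac{37283 i \sqrt{5}}{10439}$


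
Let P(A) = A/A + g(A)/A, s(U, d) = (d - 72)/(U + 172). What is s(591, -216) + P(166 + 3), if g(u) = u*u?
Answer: 129422/763 ≈ 169.62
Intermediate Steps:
g(u) = u²
s(U, d) = (-72 + d)/(172 + U)
P(A) = 1 + A (P(A) = A/A + A²/A = 1 + A)
s(591, -216) + P(166 + 3) = (-72 - 216)/(172 + 591) + (1 + (166 + 3)) = -288/763 + (1 + 169) = (1/763)*(-288) + 170 = -288/763 + 170 = 129422/763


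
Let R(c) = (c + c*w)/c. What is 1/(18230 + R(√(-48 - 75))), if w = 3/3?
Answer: 1/18232 ≈ 5.4849e-5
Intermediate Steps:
w = 1 (w = 3*(⅓) = 1)
R(c) = 2 (R(c) = (c + c*1)/c = (c + c)/c = (2*c)/c = 2)
1/(18230 + R(√(-48 - 75))) = 1/(18230 + 2) = 1/18232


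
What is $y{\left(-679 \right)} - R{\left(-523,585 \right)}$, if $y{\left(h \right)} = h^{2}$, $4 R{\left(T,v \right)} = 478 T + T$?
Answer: $\frac{2094681}{4} \approx 5.2367 \cdot 10^{5}$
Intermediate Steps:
$R{\left(T,v \right)} = \frac{479 T}{4}$ ($R{\left(T,v \right)} = \frac{478 T + T}{4} = \frac{479 T}{4}$)
$y{\left(-679 \right)} - R{\left(-523,585 \right)} = \left(-679\right)^{2} - \frac{479}{4} \left(-523\right) = 461041 - - \frac{250517}{4} = 461041 + \frac{250517}{4} = \frac{2094681}{4}$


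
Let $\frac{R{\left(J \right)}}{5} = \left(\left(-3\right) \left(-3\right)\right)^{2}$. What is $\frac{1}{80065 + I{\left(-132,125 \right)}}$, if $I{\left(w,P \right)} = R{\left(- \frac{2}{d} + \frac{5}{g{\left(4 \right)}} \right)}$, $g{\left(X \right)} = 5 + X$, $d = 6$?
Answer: $\frac{1}{80470} \approx 1.2427 \cdot 10^{-5}$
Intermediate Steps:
$R{\left(J \right)} = 405$ ($R{\left(J \right)} = 5 \left(\left(-3\right) \left(-3\right)\right)^{2} = 5 \cdot 9^{2} = 5 \cdot 81 = 405$)
$I{\left(w,P \right)} = 405$
$\frac{1}{80065 + I{\left(-132,125 \right)}} = \frac{1}{80065 + 405} = \frac{1}{80470}$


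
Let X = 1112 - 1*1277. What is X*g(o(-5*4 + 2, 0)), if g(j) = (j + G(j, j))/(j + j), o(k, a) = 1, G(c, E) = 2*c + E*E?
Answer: -330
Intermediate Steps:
G(c, E) = E² + 2*c (G(c, E) = 2*c + E² = E² + 2*c)
g(j) = (j² + 3*j)/(2*j) (g(j) = (j + (j² + 2*j))/(j + j) = (j² + 3*j)/((2*j)) = (j² + 3*j)*(1/(2*j)) = (j² + 3*j)/(2*j))
X = -165 (X = 1112 - 1277 = -165)
X*g(o(-5*4 + 2, 0)) = -165*(3/2 + (½)*1) = -165*(3/2 + ½) = -165*2 = -330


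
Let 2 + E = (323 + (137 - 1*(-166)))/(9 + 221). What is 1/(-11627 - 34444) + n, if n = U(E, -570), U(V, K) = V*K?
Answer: -435923825/1059633 ≈ -411.39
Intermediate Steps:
E = 83/115 (E = -2 + (323 + (137 - 1*(-166)))/(9 + 221) = -2 + (323 + (137 + 166))/230 = -2 + (323 + 303)*(1/230) = -2 + 626*(1/230) = -2 + 313/115 = 83/115 ≈ 0.72174)
U(V, K) = K*V
n = -9462/23 (n = -570*83/115 = -9462/23 ≈ -411.39)
1/(-11627 - 34444) + n = 1/(-11627 - 34444) - 9462/23 = 1/(-46071) - 9462/23 = -1/46071 - 9462/23 = -435923825/1059633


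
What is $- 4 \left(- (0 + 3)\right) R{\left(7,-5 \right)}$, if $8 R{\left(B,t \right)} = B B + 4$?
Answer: $\frac{159}{2} \approx 79.5$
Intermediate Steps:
$R{\left(B,t \right)} = \frac{1}{2} + \frac{B^{2}}{8}$ ($R{\left(B,t \right)} = \frac{B B + 4}{8} = \frac{B^{2} + 4}{8} = \frac{4 + B^{2}}{8} = \frac{1}{2} + \frac{B^{2}}{8}$)
$- 4 \left(- (0 + 3)\right) R{\left(7,-5 \right)} = - 4 \left(- (0 + 3)\right) \left(\frac{1}{2} + \frac{7^{2}}{8}\right) = - 4 \left(\left(-1\right) 3\right) \left(\frac{1}{2} + \frac{1}{8} \cdot 49\right) = \left(-4\right) \left(-3\right) \left(\frac{1}{2} + \frac{49}{8}\right) = 12 \cdot \frac{53}{8} = \frac{159}{2}$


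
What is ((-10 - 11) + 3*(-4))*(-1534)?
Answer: 50622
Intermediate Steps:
((-10 - 11) + 3*(-4))*(-1534) = (-21 - 12)*(-1534) = -33*(-1534) = 50622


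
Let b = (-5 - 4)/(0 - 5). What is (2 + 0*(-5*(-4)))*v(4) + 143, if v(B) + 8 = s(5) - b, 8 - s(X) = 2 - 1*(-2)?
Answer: 657/5 ≈ 131.40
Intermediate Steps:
s(X) = 4 (s(X) = 8 - (2 - 1*(-2)) = 8 - (2 + 2) = 8 - 1*4 = 8 - 4 = 4)
b = 9/5 (b = -9/(-5) = -9*(-1/5) = 9/5 ≈ 1.8000)
v(B) = -29/5 (v(B) = -8 + (4 - 1*9/5) = -8 + (4 - 9/5) = -8 + 11/5 = -29/5)
(2 + 0*(-5*(-4)))*v(4) + 143 = (2 + 0*(-5*(-4)))*(-29/5) + 143 = (2 + 0*20)*(-29/5) + 143 = (2 + 0)*(-29/5) + 143 = 2*(-29/5) + 143 = -58/5 + 143 = 657/5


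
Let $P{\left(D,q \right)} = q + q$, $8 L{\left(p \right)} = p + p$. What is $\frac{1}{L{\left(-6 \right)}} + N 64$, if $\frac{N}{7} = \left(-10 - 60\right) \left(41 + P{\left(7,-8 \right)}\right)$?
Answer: $- \frac{2352002}{3} \approx -7.84 \cdot 10^{5}$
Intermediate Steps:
$L{\left(p \right)} = \frac{p}{4}$ ($L{\left(p \right)} = \frac{p + p}{8} = \frac{2 p}{8} = \frac{p}{4}$)
$P{\left(D,q \right)} = 2 q$
$N = -12250$ ($N = 7 \left(-10 - 60\right) \left(41 + 2 \left(-8\right)\right) = 7 \left(- 70 \left(41 - 16\right)\right) = 7 \left(\left(-70\right) 25\right) = 7 \left(-1750\right) = -12250$)
$\frac{1}{L{\left(-6 \right)}} + N 64 = \frac{1}{\frac{1}{4} \left(-6\right)} - 784000 = \frac{1}{- \frac{3}{2}} - 784000 = - \frac{2}{3} - 784000 = - \frac{2352002}{3}$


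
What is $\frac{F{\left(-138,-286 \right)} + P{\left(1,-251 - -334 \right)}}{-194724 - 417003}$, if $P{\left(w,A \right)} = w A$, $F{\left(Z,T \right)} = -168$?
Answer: $\frac{85}{611727} \approx 0.00013895$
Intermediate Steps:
$P{\left(w,A \right)} = A w$
$\frac{F{\left(-138,-286 \right)} + P{\left(1,-251 - -334 \right)}}{-194724 - 417003} = \frac{-168 + \left(-251 - -334\right) 1}{-194724 - 417003} = \frac{-168 + \left(-251 + 334\right) 1}{-611727} = \left(-168 + 83 \cdot 1\right) \left(- \frac{1}{611727}\right) = \left(-168 + 83\right) \left(- \frac{1}{611727}\right) = \left(-85\right) \left(- \frac{1}{611727}\right) = \frac{85}{611727}$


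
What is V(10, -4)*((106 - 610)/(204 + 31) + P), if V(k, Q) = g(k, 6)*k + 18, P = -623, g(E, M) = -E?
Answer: 12046538/235 ≈ 51262.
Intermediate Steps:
V(k, Q) = 18 - k² (V(k, Q) = (-k)*k + 18 = -k² + 18 = 18 - k²)
V(10, -4)*((106 - 610)/(204 + 31) + P) = (18 - 1*10²)*((106 - 610)/(204 + 31) - 623) = (18 - 1*100)*(-504/235 - 623) = (18 - 100)*(-504*1/235 - 623) = -82*(-504/235 - 623) = -82*(-146909/235) = 12046538/235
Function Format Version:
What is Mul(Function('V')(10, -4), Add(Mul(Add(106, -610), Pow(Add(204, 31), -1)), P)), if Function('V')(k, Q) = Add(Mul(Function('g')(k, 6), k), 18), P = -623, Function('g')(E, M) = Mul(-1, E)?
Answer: Rational(12046538, 235) ≈ 51262.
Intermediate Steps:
Function('V')(k, Q) = Add(18, Mul(-1, Pow(k, 2))) (Function('V')(k, Q) = Add(Mul(Mul(-1, k), k), 18) = Add(Mul(-1, Pow(k, 2)), 18) = Add(18, Mul(-1, Pow(k, 2))))
Mul(Function('V')(10, -4), Add(Mul(Add(106, -610), Pow(Add(204, 31), -1)), P)) = Mul(Add(18, Mul(-1, Pow(10, 2))), Add(Mul(Add(106, -610), Pow(Add(204, 31), -1)), -623)) = Mul(Add(18, Mul(-1, 100)), Add(Mul(-504, Pow(235, -1)), -623)) = Mul(Add(18, -100), Add(Mul(-504, Rational(1, 235)), -623)) = Mul(-82, Add(Rational(-504, 235), -623)) = Mul(-82, Rational(-146909, 235)) = Rational(12046538, 235)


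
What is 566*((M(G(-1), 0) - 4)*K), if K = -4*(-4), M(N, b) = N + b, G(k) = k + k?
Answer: -54336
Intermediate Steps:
G(k) = 2*k
K = 16
566*((M(G(-1), 0) - 4)*K) = 566*(((2*(-1) + 0) - 4)*16) = 566*(((-2 + 0) - 4)*16) = 566*((-2 - 4)*16) = 566*(-6*16) = 566*(-96) = -54336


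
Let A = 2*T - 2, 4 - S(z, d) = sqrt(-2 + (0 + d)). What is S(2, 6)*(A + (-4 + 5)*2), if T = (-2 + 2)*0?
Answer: 0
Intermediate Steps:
T = 0 (T = 0*0 = 0)
S(z, d) = 4 - sqrt(-2 + d) (S(z, d) = 4 - sqrt(-2 + (0 + d)) = 4 - sqrt(-2 + d))
A = -2 (A = 2*0 - 2 = 0 - 2 = -2)
S(2, 6)*(A + (-4 + 5)*2) = (4 - sqrt(-2 + 6))*(-2 + (-4 + 5)*2) = (4 - sqrt(4))*(-2 + 1*2) = (4 - 1*2)*(-2 + 2) = (4 - 2)*0 = 2*0 = 0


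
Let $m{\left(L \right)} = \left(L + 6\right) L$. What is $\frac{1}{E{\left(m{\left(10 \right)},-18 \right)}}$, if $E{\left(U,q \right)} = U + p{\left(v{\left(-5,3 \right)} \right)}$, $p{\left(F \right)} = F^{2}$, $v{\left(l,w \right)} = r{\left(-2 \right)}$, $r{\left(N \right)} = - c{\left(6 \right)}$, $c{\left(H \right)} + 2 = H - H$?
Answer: $\frac{1}{164} \approx 0.0060976$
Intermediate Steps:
$c{\left(H \right)} = -2$ ($c{\left(H \right)} = -2 + \left(H - H\right) = -2 + 0 = -2$)
$r{\left(N \right)} = 2$ ($r{\left(N \right)} = \left(-1\right) \left(-2\right) = 2$)
$v{\left(l,w \right)} = 2$
$m{\left(L \right)} = L \left(6 + L\right)$ ($m{\left(L \right)} = \left(6 + L\right) L = L \left(6 + L\right)$)
$E{\left(U,q \right)} = 4 + U$ ($E{\left(U,q \right)} = U + 2^{2} = U + 4 = 4 + U$)
$\frac{1}{E{\left(m{\left(10 \right)},-18 \right)}} = \frac{1}{4 + 10 \left(6 + 10\right)} = \frac{1}{4 + 10 \cdot 16} = \frac{1}{4 + 160} = \frac{1}{164}$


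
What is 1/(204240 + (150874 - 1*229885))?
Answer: 1/125229 ≈ 7.9854e-6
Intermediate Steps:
1/(204240 + (150874 - 1*229885)) = 1/(204240 + (150874 - 229885)) = 1/(204240 - 79011) = 1/125229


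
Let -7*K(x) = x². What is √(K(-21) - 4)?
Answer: I*√67 ≈ 8.1853*I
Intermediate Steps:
K(x) = -x²/7
√(K(-21) - 4) = √(-⅐*(-21)² - 4) = √(-⅐*441 - 4) = √(-63 - 4) = √(-67) = I*√67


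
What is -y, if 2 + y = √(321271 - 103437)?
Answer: 2 - √217834 ≈ -464.73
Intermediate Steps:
y = -2 + √217834 (y = -2 + √(321271 - 103437) = -2 + √217834 ≈ 464.73)
-y = -(-2 + √217834) = 2 - √217834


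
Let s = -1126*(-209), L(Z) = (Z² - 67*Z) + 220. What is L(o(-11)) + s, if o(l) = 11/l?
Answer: 235622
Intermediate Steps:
L(Z) = 220 + Z² - 67*Z
s = 235334
L(o(-11)) + s = (220 + (11/(-11))² - 737/(-11)) + 235334 = (220 + (11*(-1/11))² - 737*(-1)/11) + 235334 = (220 + (-1)² - 67*(-1)) + 235334 = (220 + 1 + 67) + 235334 = 288 + 235334 = 235622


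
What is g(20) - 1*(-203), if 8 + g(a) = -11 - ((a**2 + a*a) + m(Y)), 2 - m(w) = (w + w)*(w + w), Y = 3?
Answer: -582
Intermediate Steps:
m(w) = 2 - 4*w**2 (m(w) = 2 - (w + w)*(w + w) = 2 - 2*w*2*w = 2 - 4*w**2)
g(a) = 15 - 2*a**2 (g(a) = -8 + (-11 - ((a**2 + a*a) + (2 - 4*3**2))) = -8 + (-11 - ((a**2 + a**2) + (2 - 4*9))) = -8 + (-11 - (2*a**2 + (2 - 36))) = -8 + (-11 - (2*a**2 - 34)) = -8 + (-11 - (-34 + 2*a**2)) = -8 + (-11 + (34 - 2*a**2)) = -8 + (23 - 2*a**2) = 15 - 2*a**2)
g(20) - 1*(-203) = (15 - 2*20**2) - 1*(-203) = (15 - 2*400) + 203 = (15 - 800) + 203 = -785 + 203 = -582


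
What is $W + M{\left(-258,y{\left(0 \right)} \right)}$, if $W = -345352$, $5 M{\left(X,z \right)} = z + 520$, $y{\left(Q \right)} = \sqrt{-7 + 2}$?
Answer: $-345248 + \frac{i \sqrt{5}}{5} \approx -3.4525 \cdot 10^{5} + 0.44721 i$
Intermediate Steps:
$y{\left(Q \right)} = i \sqrt{5}$ ($y{\left(Q \right)} = \sqrt{-5} = i \sqrt{5}$)
$M{\left(X,z \right)} = 104 + \frac{z}{5}$ ($M{\left(X,z \right)} = \frac{z + 520}{5} = \frac{520 + z}{5} = 104 + \frac{z}{5}$)
$W + M{\left(-258,y{\left(0 \right)} \right)} = -345352 + \left(104 + \frac{i \sqrt{5}}{5}\right) = -345248 + \frac{i \sqrt{5}}{5}$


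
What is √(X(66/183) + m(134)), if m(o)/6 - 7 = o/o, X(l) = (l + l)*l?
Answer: 2*√44894/61 ≈ 6.9470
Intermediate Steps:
X(l) = 2*l² (X(l) = (2*l)*l = 2*l²)
m(o) = 48 (m(o) = 42 + 6*(o/o) = 42 + 6*1 = 42 + 6 = 48)
√(X(66/183) + m(134)) = √(2*(66/183)² + 48) = √(2*(66*(1/183))² + 48) = √(2*(22/61)² + 48) = √(2*(484/3721) + 48) = √(968/3721 + 48) = √(179576/3721) = 2*√44894/61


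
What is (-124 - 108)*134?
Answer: -31088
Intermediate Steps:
(-124 - 108)*134 = -232*134 = -31088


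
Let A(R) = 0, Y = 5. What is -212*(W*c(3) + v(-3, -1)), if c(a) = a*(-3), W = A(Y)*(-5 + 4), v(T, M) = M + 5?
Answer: -848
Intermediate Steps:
v(T, M) = 5 + M
W = 0 (W = 0*(-5 + 4) = 0*(-1) = 0)
c(a) = -3*a
-212*(W*c(3) + v(-3, -1)) = -212*(0*(-3*3) + (5 - 1)) = -212*(0*(-9) + 4) = -212*(0 + 4) = -212*4 = -848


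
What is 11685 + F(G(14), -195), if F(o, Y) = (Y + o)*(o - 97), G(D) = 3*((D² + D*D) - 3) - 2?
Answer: 1047645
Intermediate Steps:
G(D) = -11 + 6*D² (G(D) = 3*((D² + D²) - 3) - 2 = 3*(2*D² - 3) - 2 = 3*(-3 + 2*D²) - 2 = (-9 + 6*D²) - 2 = -11 + 6*D²)
F(o, Y) = (-97 + o)*(Y + o) (F(o, Y) = (Y + o)*(-97 + o) = (-97 + o)*(Y + o))
11685 + F(G(14), -195) = 11685 + ((-11 + 6*14²)² - 97*(-195) - 97*(-11 + 6*14²) - 195*(-11 + 6*14²)) = 11685 + ((-11 + 6*196)² + 18915 - 97*(-11 + 6*196) - 195*(-11 + 6*196)) = 11685 + ((-11 + 1176)² + 18915 - 97*(-11 + 1176) - 195*(-11 + 1176)) = 11685 + (1165² + 18915 - 97*1165 - 195*1165) = 11685 + (1357225 + 18915 - 113005 - 227175) = 11685 + 1035960 = 1047645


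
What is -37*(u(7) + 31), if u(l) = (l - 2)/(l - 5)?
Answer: -2479/2 ≈ -1239.5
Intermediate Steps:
u(l) = (-2 + l)/(-5 + l)
-37*(u(7) + 31) = -37*((-2 + 7)/(-5 + 7) + 31) = -37*(5/2 + 31) = -37*67/2 = -2479/2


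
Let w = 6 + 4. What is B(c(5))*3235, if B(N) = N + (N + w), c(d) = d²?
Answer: 194100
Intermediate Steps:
w = 10
B(N) = 10 + 2*N (B(N) = N + (N + 10) = N + (10 + N) = 10 + 2*N)
B(c(5))*3235 = (10 + 2*5²)*3235 = (10 + 2*25)*3235 = (10 + 50)*3235 = 60*3235 = 194100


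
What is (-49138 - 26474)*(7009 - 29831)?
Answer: 1725617064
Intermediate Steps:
(-49138 - 26474)*(7009 - 29831) = -75612*(-22822) = 1725617064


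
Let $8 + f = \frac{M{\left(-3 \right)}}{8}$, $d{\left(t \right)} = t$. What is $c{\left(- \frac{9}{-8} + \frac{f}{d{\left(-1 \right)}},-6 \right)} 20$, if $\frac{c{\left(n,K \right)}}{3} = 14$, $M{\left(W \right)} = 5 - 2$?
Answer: $840$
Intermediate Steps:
$M{\left(W \right)} = 3$ ($M{\left(W \right)} = 5 - 2 = 3$)
$f = - \frac{61}{8}$ ($f = -8 + \frac{3}{8} = - \frac{61}{8} \approx -7.625$)
$c{\left(n,K \right)} = 42$ ($c{\left(n,K \right)} = 3 \cdot 14 = 42$)
$c{\left(- \frac{9}{-8} + \frac{f}{d{\left(-1 \right)}},-6 \right)} 20 = 42 \cdot 20 = 840$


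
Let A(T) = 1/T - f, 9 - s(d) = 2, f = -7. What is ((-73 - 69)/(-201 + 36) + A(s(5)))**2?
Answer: 85451536/1334025 ≈ 64.055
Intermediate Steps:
s(d) = 7 (s(d) = 9 - 1*2 = 9 - 2 = 7)
A(T) = 7 + 1/T (A(T) = 1/T - 1*(-7) = 1/T + 7 = 7 + 1/T)
((-73 - 69)/(-201 + 36) + A(s(5)))**2 = ((-73 - 69)/(-201 + 36) + (7 + 1/7))**2 = (-142/(-165) + (7 + 1/7))**2 = (-142*(-1/165) + 50/7)**2 = (142/165 + 50/7)**2 = (9244/1155)**2 = 85451536/1334025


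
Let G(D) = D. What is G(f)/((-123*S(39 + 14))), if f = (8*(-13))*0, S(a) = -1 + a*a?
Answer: 0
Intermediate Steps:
S(a) = -1 + a**2
f = 0 (f = -104*0 = 0)
G(f)/((-123*S(39 + 14))) = 0/((-123*(-1 + (39 + 14)**2))) = 0/((-123*(-1 + 53**2))) = 0/((-123*(-1 + 2809))) = 0/((-123*2808)) = 0/(-345384) = 0*(-1/345384) = 0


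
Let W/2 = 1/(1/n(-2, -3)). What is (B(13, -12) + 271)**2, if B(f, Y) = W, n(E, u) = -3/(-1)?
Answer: 76729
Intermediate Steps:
n(E, u) = 3 (n(E, u) = -3*(-1) = 3)
W = 6 (W = 2/(1/3) = 2*3 = 6)
B(f, Y) = 6
(B(13, -12) + 271)**2 = (6 + 271)**2 = 277**2 = 76729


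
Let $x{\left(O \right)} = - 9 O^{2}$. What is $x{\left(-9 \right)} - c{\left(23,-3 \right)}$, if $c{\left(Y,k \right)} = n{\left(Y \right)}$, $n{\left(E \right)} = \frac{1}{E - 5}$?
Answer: $- \frac{13123}{18} \approx -729.06$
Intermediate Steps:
$n{\left(E \right)} = \frac{1}{-5 + E}$
$c{\left(Y,k \right)} = \frac{1}{-5 + Y}$
$x{\left(-9 \right)} - c{\left(23,-3 \right)} = - 9 \left(-9\right)^{2} - \frac{1}{-5 + 23} = \left(-9\right) 81 - \frac{1}{18} = -729 - \frac{1}{18} = - \frac{13123}{18}$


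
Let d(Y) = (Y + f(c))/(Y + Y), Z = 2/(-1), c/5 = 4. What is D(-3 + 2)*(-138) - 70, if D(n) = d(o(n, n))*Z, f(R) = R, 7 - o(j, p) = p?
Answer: 413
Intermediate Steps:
c = 20 (c = 5*4 = 20)
o(j, p) = 7 - p
Z = -2 (Z = 2*(-1) = -2)
d(Y) = (20 + Y)/(2*Y) (d(Y) = (Y + 20)/(Y + Y) = (20 + Y)/((2*Y)) = (20 + Y)*(1/(2*Y)) = (20 + Y)/(2*Y))
D(n) = -(27 - n)/(7 - n) (D(n) = ((20 + (7 - n))/(2*(7 - n)))*(-2) = ((27 - n)/(2*(7 - n)))*(-2) = -(27 - n)/(7 - n))
D(-3 + 2)*(-138) - 70 = ((27 - (-3 + 2))/(-7 + (-3 + 2)))*(-138) - 70 = ((27 - 1*(-1))/(-7 - 1))*(-138) - 70 = ((27 + 1)/(-8))*(-138) - 70 = -1/8*28*(-138) - 70 = -7/2*(-138) - 70 = 483 - 70 = 413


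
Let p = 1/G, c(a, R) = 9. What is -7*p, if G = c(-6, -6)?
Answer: -7/9 ≈ -0.77778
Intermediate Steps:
G = 9
p = 1/9 ≈ 0.11111
-7*p = -7*1/9 = -7/9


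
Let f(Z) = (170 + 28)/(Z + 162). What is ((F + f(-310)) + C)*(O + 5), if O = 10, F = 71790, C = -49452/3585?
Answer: 19041154737/17686 ≈ 1.0766e+6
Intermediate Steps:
C = -16484/1195 (C = -49452*1/3585 = -16484/1195 ≈ -13.794)
f(Z) = 198/(162 + Z)
((F + f(-310)) + C)*(O + 5) = ((71790 + 198/(162 - 310)) - 16484/1195)*(10 + 5) = ((71790 + 198/(-148)) - 16484/1195)*15 = ((71790 + 198*(-1/148)) - 16484/1195)*15 = ((71790 - 99/74) - 16484/1195)*15 = (5312361/74 - 16484/1195)*15 = (6347051579/88430)*15 = 19041154737/17686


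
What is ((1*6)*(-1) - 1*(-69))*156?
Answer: 9828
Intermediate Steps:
((1*6)*(-1) - 1*(-69))*156 = (6*(-1) + 69)*156 = (-6 + 69)*156 = 63*156 = 9828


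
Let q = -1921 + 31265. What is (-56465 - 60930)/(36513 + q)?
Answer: -117395/65857 ≈ -1.7826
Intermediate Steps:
q = 29344
(-56465 - 60930)/(36513 + q) = (-56465 - 60930)/(36513 + 29344) = -117395/65857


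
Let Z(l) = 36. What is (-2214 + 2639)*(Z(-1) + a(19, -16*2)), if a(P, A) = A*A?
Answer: 450500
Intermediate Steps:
a(P, A) = A**2
(-2214 + 2639)*(Z(-1) + a(19, -16*2)) = (-2214 + 2639)*(36 + (-16*2)**2) = 425*(36 + (-32)**2) = 425*(36 + 1024) = 425*1060 = 450500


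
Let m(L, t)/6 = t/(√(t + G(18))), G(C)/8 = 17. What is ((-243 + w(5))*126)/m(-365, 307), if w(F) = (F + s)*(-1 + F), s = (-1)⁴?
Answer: -4599*√443/307 ≈ -315.30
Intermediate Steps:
G(C) = 136 (G(C) = 8*17 = 136)
s = 1
w(F) = (1 + F)*(-1 + F) (w(F) = (F + 1)*(-1 + F) = (1 + F)*(-1 + F))
m(L, t) = 6*t/√(136 + t) (m(L, t) = 6*(t/(√(t + 136))) = 6*(t/(√(136 + t))) = 6*(t/√(136 + t)) = 6*t/√(136 + t))
((-243 + w(5))*126)/m(-365, 307) = ((-243 + (-1 + 5²))*126)/((6*307/√(136 + 307))) = ((-243 + (-1 + 25))*126)/((6*307/√443)) = ((-243 + 24)*126)/((6*307*(√443/443))) = (-219*126)/((1842*√443/443)) = -4599*√443/307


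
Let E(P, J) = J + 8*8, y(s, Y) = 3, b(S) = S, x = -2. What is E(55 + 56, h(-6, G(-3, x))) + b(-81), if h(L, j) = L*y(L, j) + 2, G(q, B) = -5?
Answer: -33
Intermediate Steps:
h(L, j) = 2 + 3*L (h(L, j) = L*3 + 2 = 3*L + 2 = 2 + 3*L)
E(P, J) = 64 + J (E(P, J) = J + 64 = 64 + J)
E(55 + 56, h(-6, G(-3, x))) + b(-81) = (64 + (2 + 3*(-6))) - 81 = (64 + (2 - 18)) - 81 = (64 - 16) - 81 = 48 - 81 = -33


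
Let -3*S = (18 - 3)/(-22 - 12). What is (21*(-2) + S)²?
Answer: 2024929/1156 ≈ 1751.7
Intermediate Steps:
S = 5/34 (S = -(18 - 3)/(3*(-22 - 12)) = -5/(-34) = -5*(-1)/34 = -⅓*(-15/34) = 5/34 ≈ 0.14706)
(21*(-2) + S)² = (21*(-2) + 5/34)² = (-42 + 5/34)² = (-1423/34)² = 2024929/1156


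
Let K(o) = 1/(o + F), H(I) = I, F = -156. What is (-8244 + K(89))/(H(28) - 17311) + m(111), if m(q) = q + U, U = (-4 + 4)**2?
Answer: 18440860/165423 ≈ 111.48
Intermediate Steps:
K(o) = 1/(-156 + o) (K(o) = 1/(o - 156) = 1/(-156 + o))
U = 0 (U = 0**2 = 0)
m(q) = q (m(q) = q + 0 = q)
(-8244 + K(89))/(H(28) - 17311) + m(111) = (-8244 + 1/(-156 + 89))/(28 - 17311) + 111 = (-8244 + 1/(-67))/(-17283) + 111 = (-8244 - 1/67)*(-1/17283) + 111 = -552349/67*(-1/17283) + 111 = 78907/165423 + 111 = 18440860/165423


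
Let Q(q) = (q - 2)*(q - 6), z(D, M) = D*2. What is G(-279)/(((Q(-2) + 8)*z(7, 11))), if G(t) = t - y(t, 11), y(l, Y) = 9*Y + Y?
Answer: -389/560 ≈ -0.69464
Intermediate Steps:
y(l, Y) = 10*Y
z(D, M) = 2*D
Q(q) = (-6 + q)*(-2 + q) (Q(q) = (-2 + q)*(-6 + q) = (-6 + q)*(-2 + q))
G(t) = -110 + t (G(t) = t - 10*11 = t - 1*110 = t - 110 = -110 + t)
G(-279)/(((Q(-2) + 8)*z(7, 11))) = (-110 - 279)/((((12 + (-2)**2 - 8*(-2)) + 8)*(2*7))) = -389*1/(14*((12 + 4 + 16) + 8)) = -389*1/(14*(32 + 8)) = -389/(40*14) = -389/560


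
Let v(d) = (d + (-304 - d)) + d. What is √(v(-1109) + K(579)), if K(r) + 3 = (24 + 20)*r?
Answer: 2*√6015 ≈ 155.11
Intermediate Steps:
K(r) = -3 + 44*r (K(r) = -3 + (24 + 20)*r = -3 + 44*r)
v(d) = -304 + d
√(v(-1109) + K(579)) = √((-304 - 1109) + (-3 + 44*579)) = √(-1413 + (-3 + 25476)) = √(-1413 + 25473) = √24060 = 2*√6015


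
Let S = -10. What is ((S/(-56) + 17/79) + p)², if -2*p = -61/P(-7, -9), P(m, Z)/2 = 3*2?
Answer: 1517803681/176145984 ≈ 8.6167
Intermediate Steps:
P(m, Z) = 12 (P(m, Z) = 2*(3*2) = 2*6 = 12)
p = 61/24 (p = -(-61)/(2*12) = -½*(-61/12) = 61/24 ≈ 2.5417)
((S/(-56) + 17/79) + p)² = ((-10/(-56) + 17/79) + 61/24)² = ((-10*(-1/56) + 17*(1/79)) + 61/24)² = ((5/28 + 17/79) + 61/24)² = (871/2212 + 61/24)² = (38959/13272)² = 1517803681/176145984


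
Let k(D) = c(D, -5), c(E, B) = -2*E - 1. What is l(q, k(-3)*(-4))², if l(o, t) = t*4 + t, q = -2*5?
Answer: 10000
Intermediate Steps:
c(E, B) = -1 - 2*E
k(D) = -1 - 2*D
q = -10
l(o, t) = 5*t (l(o, t) = 4*t + t = 5*t)
l(q, k(-3)*(-4))² = (5*((-1 - 2*(-3))*(-4)))² = (5*((-1 + 6)*(-4)))² = (5*(5*(-4)))² = (5*(-20))² = (-100)² = 10000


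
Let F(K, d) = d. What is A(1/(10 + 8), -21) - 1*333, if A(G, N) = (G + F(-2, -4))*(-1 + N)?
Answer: -2216/9 ≈ -246.22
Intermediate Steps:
A(G, N) = (-1 + N)*(-4 + G) (A(G, N) = (G - 4)*(-1 + N) = (-4 + G)*(-1 + N) = (-1 + N)*(-4 + G))
A(1/(10 + 8), -21) - 1*333 = (4 - 1/(10 + 8) - 4*(-21) - 21/(10 + 8)) - 1*333 = (4 - 1/18 + 84 - 21/18) - 333 = (4 - 1*1/18 + 84 + (1/18)*(-21)) - 333 = (4 - 1/18 + 84 - 7/6) - 333 = 781/9 - 333 = -2216/9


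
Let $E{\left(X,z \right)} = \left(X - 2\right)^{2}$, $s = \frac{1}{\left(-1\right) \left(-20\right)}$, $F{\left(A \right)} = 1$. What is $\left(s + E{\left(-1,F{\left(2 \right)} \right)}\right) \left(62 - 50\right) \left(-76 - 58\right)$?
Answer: $- \frac{72762}{5} \approx -14552.0$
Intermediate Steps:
$s = \frac{1}{20} \approx 0.05$
$E{\left(X,z \right)} = \left(-2 + X\right)^{2}$
$\left(s + E{\left(-1,F{\left(2 \right)} \right)}\right) \left(62 - 50\right) \left(-76 - 58\right) = \left(\frac{1}{20} + \left(-2 - 1\right)^{2}\right) \left(62 - 50\right) \left(-76 - 58\right) = \left(\frac{1}{20} + \left(-3\right)^{2}\right) 12 \left(-134\right) = \left(\frac{1}{20} + 9\right) \left(-1608\right) = \frac{181}{20} \left(-1608\right) = - \frac{72762}{5}$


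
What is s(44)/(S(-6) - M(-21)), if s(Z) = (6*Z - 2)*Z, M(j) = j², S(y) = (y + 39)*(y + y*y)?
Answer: 11528/549 ≈ 20.998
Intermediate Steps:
S(y) = (39 + y)*(y + y²)
s(Z) = Z*(-2 + 6*Z) (s(Z) = (-2 + 6*Z)*Z = Z*(-2 + 6*Z))
s(44)/(S(-6) - M(-21)) = (2*44*(-1 + 3*44))/(-6*(39 + (-6)² + 40*(-6)) - 1*(-21)²) = (2*44*(-1 + 132))/(-6*(39 + 36 - 240) - 1*441) = (2*44*131)/(-6*(-165) - 441) = 11528/(990 - 441) = 11528/549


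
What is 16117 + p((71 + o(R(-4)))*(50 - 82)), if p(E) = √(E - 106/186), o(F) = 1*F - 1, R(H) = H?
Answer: 16117 + I*√18271617/93 ≈ 16117.0 + 45.963*I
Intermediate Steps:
o(F) = -1 + F (o(F) = F - 1 = -1 + F)
p(E) = √(-53/93 + E) (p(E) = √(E - 106*1/186) = √(E - 53/93) = √(-53/93 + E))
16117 + p((71 + o(R(-4)))*(50 - 82)) = 16117 + √(-4929 + 8649*((71 + (-1 - 4))*(50 - 82)))/93 = 16117 + √(-4929 + 8649*((71 - 5)*(-32)))/93 = 16117 + √(-4929 + 8649*(66*(-32)))/93 = 16117 + √(-4929 + 8649*(-2112))/93 = 16117 + √(-4929 - 18266688)/93 = 16117 + √(-18271617)/93 = 16117 + (I*√18271617)/93 = 16117 + I*√18271617/93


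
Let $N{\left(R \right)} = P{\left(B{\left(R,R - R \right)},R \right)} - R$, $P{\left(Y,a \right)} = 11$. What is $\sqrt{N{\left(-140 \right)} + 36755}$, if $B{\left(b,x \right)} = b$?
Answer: $\sqrt{36906} \approx 192.11$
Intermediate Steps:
$N{\left(R \right)} = 11 - R$
$\sqrt{N{\left(-140 \right)} + 36755} = \sqrt{\left(11 - -140\right) + 36755} = \sqrt{\left(11 + 140\right) + 36755} = \sqrt{151 + 36755} = \sqrt{36906}$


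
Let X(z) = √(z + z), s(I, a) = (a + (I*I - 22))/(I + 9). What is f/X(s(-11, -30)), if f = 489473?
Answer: -489473*I*√69/69 ≈ -58926.0*I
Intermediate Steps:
s(I, a) = (-22 + a + I²)/(9 + I) (s(I, a) = (a + (I² - 22))/(9 + I) = (a + (-22 + I²))/(9 + I) = (-22 + a + I²)/(9 + I))
X(z) = √2*√z (X(z) = √(2*z) = √2*√z)
f/X(s(-11, -30)) = 489473/((√2*√((-22 - 30 + (-11)²)/(9 - 11)))) = 489473/((√2*√((-22 - 30 + 121)/(-2)))) = 489473/((√2*√(-½*69))) = 489473/((√2*√(-69/2))) = 489473/((√2*(I*√138/2))) = 489473/((I*√69)) = 489473*(-I*√69/69) = -489473*I*√69/69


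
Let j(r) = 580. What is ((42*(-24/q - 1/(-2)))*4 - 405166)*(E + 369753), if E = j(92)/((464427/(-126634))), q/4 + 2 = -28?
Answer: -347632442600847262/2322135 ≈ -1.4970e+11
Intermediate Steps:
q = -120 (q = -8 + 4*(-28) = -8 - 112 = -120)
E = -73447720/464427 (E = 580/((464427/(-126634))) = 580/((464427*(-1/126634))) = 580/(-464427/126634) = 580*(-126634/464427) = -73447720/464427 ≈ -158.15)
((42*(-24/q - 1/(-2)))*4 - 405166)*(E + 369753) = ((42*(-24/(-120) - 1/(-2)))*4 - 405166)*(-73447720/464427 + 369753) = ((42*(-24*(-1/120) - 1*(-1/2)))*4 - 405166)*(171649828811/464427) = ((42*(1/5 + 1/2))*4 - 405166)*(171649828811/464427) = ((42*(7/10))*4 - 405166)*(171649828811/464427) = ((147/5)*4 - 405166)*(171649828811/464427) = (588/5 - 405166)*(171649828811/464427) = -2025242/5*171649828811/464427 = -347632442600847262/2322135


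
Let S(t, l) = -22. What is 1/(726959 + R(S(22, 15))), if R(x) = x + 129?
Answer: 1/727066 ≈ 1.3754e-6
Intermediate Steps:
R(x) = 129 + x
1/(726959 + R(S(22, 15))) = 1/(726959 + (129 - 22)) = 1/(726959 + 107) = 1/727066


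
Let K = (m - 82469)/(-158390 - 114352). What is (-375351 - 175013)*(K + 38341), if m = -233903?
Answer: -2877720551515708/136371 ≈ -2.1102e+10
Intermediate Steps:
K = 158186/136371 (K = (-233903 - 82469)/(-158390 - 114352) = -316372/(-272742) = -316372*(-1/272742) = 158186/136371 ≈ 1.1600)
(-375351 - 175013)*(K + 38341) = (-375351 - 175013)*(158186/136371 + 38341) = -550364*5228758697/136371 = -2877720551515708/136371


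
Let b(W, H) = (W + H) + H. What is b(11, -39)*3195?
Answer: -214065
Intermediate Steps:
b(W, H) = W + 2*H (b(W, H) = (H + W) + H = W + 2*H)
b(11, -39)*3195 = (11 + 2*(-39))*3195 = (11 - 78)*3195 = -67*3195 = -214065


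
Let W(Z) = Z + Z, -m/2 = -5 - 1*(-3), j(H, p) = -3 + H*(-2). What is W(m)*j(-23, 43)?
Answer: 344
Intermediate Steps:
j(H, p) = -3 - 2*H
m = 4 (m = -2*(-5 - 1*(-3)) = -2*(-5 + 3) = -2*(-2) = 4)
W(Z) = 2*Z
W(m)*j(-23, 43) = (2*4)*(-3 - 2*(-23)) = 8*(-3 + 46) = 8*43 = 344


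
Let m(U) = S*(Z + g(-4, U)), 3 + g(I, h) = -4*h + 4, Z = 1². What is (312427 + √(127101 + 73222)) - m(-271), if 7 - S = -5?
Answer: 299395 + √200323 ≈ 2.9984e+5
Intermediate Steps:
S = 12 (S = 7 - 1*(-5) = 7 + 5 = 12)
Z = 1
g(I, h) = 1 - 4*h (g(I, h) = -3 + (-4*h + 4) = -3 + (4 - 4*h) = 1 - 4*h)
m(U) = 24 - 48*U (m(U) = 12*(1 + (1 - 4*U)) = 12*(2 - 4*U) = 24 - 48*U)
(312427 + √(127101 + 73222)) - m(-271) = (312427 + √(127101 + 73222)) - (24 - 48*(-271)) = (312427 + √200323) - (24 + 13008) = (312427 + √200323) - 1*13032 = (312427 + √200323) - 13032 = 299395 + √200323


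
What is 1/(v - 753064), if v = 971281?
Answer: 1/218217 ≈ 4.5826e-6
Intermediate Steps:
1/(v - 753064) = 1/(971281 - 753064) = 1/218217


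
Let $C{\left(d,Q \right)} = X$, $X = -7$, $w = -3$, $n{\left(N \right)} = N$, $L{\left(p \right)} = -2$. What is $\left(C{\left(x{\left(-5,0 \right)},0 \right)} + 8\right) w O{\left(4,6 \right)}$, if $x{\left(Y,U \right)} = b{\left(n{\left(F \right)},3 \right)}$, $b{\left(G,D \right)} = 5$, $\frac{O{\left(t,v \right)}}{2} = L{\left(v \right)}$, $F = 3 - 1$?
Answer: $12$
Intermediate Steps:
$F = 2$ ($F = 3 - 1 = 2$)
$O{\left(t,v \right)} = -4$ ($O{\left(t,v \right)} = 2 \left(-2\right) = -4$)
$x{\left(Y,U \right)} = 5$
$C{\left(d,Q \right)} = -7$
$\left(C{\left(x{\left(-5,0 \right)},0 \right)} + 8\right) w O{\left(4,6 \right)} = \left(-7 + 8\right) \left(\left(-3\right) \left(-4\right)\right) = 1 \cdot 12 = 12$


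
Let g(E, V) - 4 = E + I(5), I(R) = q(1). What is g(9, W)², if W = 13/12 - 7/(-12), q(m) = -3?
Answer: 100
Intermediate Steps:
I(R) = -3
W = 5/3 (W = 13*(1/12) - 7*(-1/12) = 13/12 + 7/12 = 5/3 ≈ 1.6667)
g(E, V) = 1 + E (g(E, V) = 4 + (E - 3) = 4 + (-3 + E) = 1 + E)
g(9, W)² = (1 + 9)² = 10² = 100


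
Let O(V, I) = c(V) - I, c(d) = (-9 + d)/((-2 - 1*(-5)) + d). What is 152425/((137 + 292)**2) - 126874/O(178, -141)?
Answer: -162401439604/181846665 ≈ -893.07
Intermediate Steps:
c(d) = (-9 + d)/(3 + d) (c(d) = (-9 + d)/((-2 + 5) + d) = (-9 + d)/(3 + d))
O(V, I) = -I + (-9 + V)/(3 + V) (O(V, I) = (-9 + V)/(3 + V) - I = -I + (-9 + V)/(3 + V))
152425/((137 + 292)**2) - 126874/O(178, -141) = 152425/((137 + 292)**2) - 126874*(3 + 178)/(-9 + 178 - 1*(-141)*(3 + 178)) = 152425/(429**2) - 126874*181/(-9 + 178 - 1*(-141)*181) = 152425/184041 - 126874*181/(-9 + 178 + 25521) = 152425*(1/184041) - 126874/((1/181)*25690) = 11725/14157 - 126874/25690/181 = 11725/14157 - 126874*181/25690 = 11725/14157 - 11482097/12845 = -162401439604/181846665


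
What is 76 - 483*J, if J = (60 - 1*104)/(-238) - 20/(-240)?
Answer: -3641/68 ≈ -53.544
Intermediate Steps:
J = 383/1428 (J = (60 - 104)*(-1/238) - 20*(-1/240) = -44*(-1/238) + 1/12 = 22/119 + 1/12 = 383/1428 ≈ 0.26821)
76 - 483*J = 76 - 483*383/1428 = 76 - 8809/68 = -3641/68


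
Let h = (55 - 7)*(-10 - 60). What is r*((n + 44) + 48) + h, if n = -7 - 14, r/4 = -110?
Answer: -34600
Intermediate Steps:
r = -440 (r = 4*(-110) = -440)
n = -21
h = -3360 (h = 48*(-70) = -3360)
r*((n + 44) + 48) + h = -440*((-21 + 44) + 48) - 3360 = -440*(23 + 48) - 3360 = -440*71 - 3360 = -31240 - 3360 = -34600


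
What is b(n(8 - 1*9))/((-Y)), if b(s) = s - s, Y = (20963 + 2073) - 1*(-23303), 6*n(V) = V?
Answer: 0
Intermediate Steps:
n(V) = V/6
Y = 46339 (Y = 23036 + 23303 = 46339)
b(s) = 0
b(n(8 - 1*9))/((-Y)) = 0/((-1*46339)) = 0/(-46339) = 0*(-1/46339) = 0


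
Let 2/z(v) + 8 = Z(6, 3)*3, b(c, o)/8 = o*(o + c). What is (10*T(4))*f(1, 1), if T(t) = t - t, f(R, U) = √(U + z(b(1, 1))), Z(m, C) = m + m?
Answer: 0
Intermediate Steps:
Z(m, C) = 2*m
b(c, o) = 8*o*(c + o) (b(c, o) = 8*(o*(o + c)) = 8*(o*(c + o)) = 8*o*(c + o))
z(v) = 1/14 (z(v) = 2/(-8 + (2*6)*3) = 2/(-8 + 12*3) = 2/(-8 + 36) = 2/28 = 2*(1/28) = 1/14)
f(R, U) = √(1/14 + U) (f(R, U) = √(U + 1/14) = √(1/14 + U))
T(t) = 0
(10*T(4))*f(1, 1) = (10*0)*(√(14 + 196*1)/14) = 0*(√(14 + 196)/14) = 0*(√210/14) = 0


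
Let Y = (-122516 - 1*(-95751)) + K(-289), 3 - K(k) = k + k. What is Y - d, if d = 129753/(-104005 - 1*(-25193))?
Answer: -2063483655/78812 ≈ -26182.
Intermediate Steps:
K(k) = 3 - 2*k (K(k) = 3 - (k + k) = 3 - 2*k)
d = -129753/78812 (d = 129753/(-104005 + 25193) = 129753/(-78812) = 129753*(-1/78812) = -129753/78812 ≈ -1.6464)
Y = -26184 (Y = (-122516 - 1*(-95751)) + (3 - 2*(-289)) = (-122516 + 95751) + (3 + 578) = -26765 + 581 = -26184)
Y - d = -26184 - 1*(-129753/78812) = -26184 + 129753/78812 = -2063483655/78812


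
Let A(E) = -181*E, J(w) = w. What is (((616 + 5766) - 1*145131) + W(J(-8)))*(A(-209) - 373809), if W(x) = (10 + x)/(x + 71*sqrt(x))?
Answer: 235368673333940/5049 + 11927290*I*sqrt(2)/5049 ≈ 4.6617e+10 + 3340.8*I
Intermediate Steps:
W(x) = (10 + x)/(x + 71*sqrt(x))
(((616 + 5766) - 1*145131) + W(J(-8)))*(A(-209) - 373809) = (((616 + 5766) - 1*145131) + (10 - 8)/(-8 + 71*sqrt(-8)))*(-181*(-209) - 373809) = ((6382 - 145131) + 2/(-8 + 71*(2*I*sqrt(2))))*(37829 - 373809) = (-138749 + 2/(-8 + 142*I*sqrt(2)))*(-335980) = 46616889020 - 671960/(-8 + 142*I*sqrt(2))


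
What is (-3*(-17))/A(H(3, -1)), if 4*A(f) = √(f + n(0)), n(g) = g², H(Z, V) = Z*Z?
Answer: 68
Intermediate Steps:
H(Z, V) = Z²
A(f) = √f/4 (A(f) = √(f + 0²)/4 = √(f + 0)/4 = √f/4)
(-3*(-17))/A(H(3, -1)) = (-3*(-17))/((√(3²)/4)) = 51/((√9/4)) = 51/(((¼)*3)) = 51/(¾) = 51*(4/3) = 68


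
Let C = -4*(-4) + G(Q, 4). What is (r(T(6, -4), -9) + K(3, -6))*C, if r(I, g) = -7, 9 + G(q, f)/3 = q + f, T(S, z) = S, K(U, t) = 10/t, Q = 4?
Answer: -338/3 ≈ -112.67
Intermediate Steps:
G(q, f) = -27 + 3*f + 3*q (G(q, f) = -27 + 3*(q + f) = -27 + 3*(f + q) = -27 + (3*f + 3*q) = -27 + 3*f + 3*q)
C = 13 (C = -4*(-4) + (-27 + 3*4 + 3*4) = 16 + (-27 + 12 + 12) = 16 - 3 = 13)
(r(T(6, -4), -9) + K(3, -6))*C = (-7 + 10/(-6))*13 = (-7 + 10*(-⅙))*13 = (-7 - 5/3)*13 = -26/3*13 = -338/3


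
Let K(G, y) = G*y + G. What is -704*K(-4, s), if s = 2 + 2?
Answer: 14080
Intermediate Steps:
s = 4
K(G, y) = G + G*y
-704*K(-4, s) = -(-2816)*(1 + 4) = -(-2816)*5 = -704*(-20) = 14080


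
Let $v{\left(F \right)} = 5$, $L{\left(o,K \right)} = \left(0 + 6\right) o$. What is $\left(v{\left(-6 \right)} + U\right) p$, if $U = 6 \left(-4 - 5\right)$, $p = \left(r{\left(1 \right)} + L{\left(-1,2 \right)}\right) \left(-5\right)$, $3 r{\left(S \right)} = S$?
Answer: $- \frac{4165}{3} \approx -1388.3$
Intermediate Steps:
$L{\left(o,K \right)} = 6 o$
$r{\left(S \right)} = \frac{S}{3}$
$p = \frac{85}{3}$ ($p = \left(\frac{1}{3} \cdot 1 + 6 \left(-1\right)\right) \left(-5\right) = \left(\frac{1}{3} - 6\right) \left(-5\right) = \left(- \frac{17}{3}\right) \left(-5\right) = \frac{85}{3} \approx 28.333$)
$U = -54$ ($U = 6 \left(-9\right) = -54$)
$\left(v{\left(-6 \right)} + U\right) p = \left(5 - 54\right) \frac{85}{3} = \left(-49\right) \frac{85}{3} = - \frac{4165}{3}$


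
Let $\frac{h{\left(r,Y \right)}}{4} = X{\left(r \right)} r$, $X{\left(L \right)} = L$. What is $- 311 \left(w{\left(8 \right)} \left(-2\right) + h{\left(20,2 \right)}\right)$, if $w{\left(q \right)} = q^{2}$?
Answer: $-457792$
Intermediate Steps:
$h{\left(r,Y \right)} = 4 r^{2}$ ($h{\left(r,Y \right)} = 4 r r = 4 r^{2}$)
$- 311 \left(w{\left(8 \right)} \left(-2\right) + h{\left(20,2 \right)}\right) = - 311 \left(8^{2} \left(-2\right) + 4 \cdot 20^{2}\right) = - 311 \left(64 \left(-2\right) + 4 \cdot 400\right) = - 311 \left(-128 + 1600\right) = \left(-311\right) 1472 = -457792$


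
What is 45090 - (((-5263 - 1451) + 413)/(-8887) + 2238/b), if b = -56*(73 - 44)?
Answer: 325385270101/7216244 ≈ 45091.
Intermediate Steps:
b = -1624 (b = -56*29 = -1624)
45090 - (((-5263 - 1451) + 413)/(-8887) + 2238/b) = 45090 - (((-5263 - 1451) + 413)/(-8887) + 2238/(-1624)) = 45090 - ((-6714 + 413)*(-1/8887) + 2238*(-1/1624)) = 45090 - (-6301*(-1/8887) - 1119/812) = 45090 - (6301/8887 - 1119/812) = 45090 - 1*(-4828141/7216244) = 45090 + 4828141/7216244 = 325385270101/7216244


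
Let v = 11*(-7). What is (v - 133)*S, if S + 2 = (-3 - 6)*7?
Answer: 13650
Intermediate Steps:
v = -77
S = -65 (S = -2 + (-3 - 6)*7 = -2 - 9*7 = -2 - 63 = -65)
(v - 133)*S = (-77 - 133)*(-65) = -210*(-65) = 13650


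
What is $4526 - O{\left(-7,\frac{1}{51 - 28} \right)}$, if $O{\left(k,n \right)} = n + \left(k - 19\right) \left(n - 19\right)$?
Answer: $\frac{92761}{23} \approx 4033.1$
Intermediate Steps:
$O{\left(k,n \right)} = n + \left(-19 + k\right) \left(-19 + n\right)$
$4526 - O{\left(-7,\frac{1}{51 - 28} \right)} = 4526 - \left(361 - -133 - \frac{18}{51 - 28} - \frac{7}{51 - 28}\right) = 4526 - \left(361 + 133 - \frac{18}{23} - \frac{7}{23}\right) = 4526 - \frac{11337}{23} = \frac{92761}{23}$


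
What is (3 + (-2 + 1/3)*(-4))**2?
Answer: 841/9 ≈ 93.444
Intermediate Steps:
(3 + (-2 + 1/3)*(-4))**2 = (3 - 5/3*(-4))**2 = (3 + 20/3)**2 = (29/3)**2 = 841/9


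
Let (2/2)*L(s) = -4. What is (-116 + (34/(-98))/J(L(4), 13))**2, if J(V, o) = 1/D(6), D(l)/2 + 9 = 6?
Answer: 31158724/2401 ≈ 12977.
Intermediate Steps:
L(s) = -4
D(l) = -6 (D(l) = -18 + 2*6 = -18 + 12 = -6)
J(V, o) = -1/6 (J(V, o) = 1/(-6) = -1/6)
(-116 + (34/(-98))/J(L(4), 13))**2 = (-116 + (34/(-98))/(-1/6))**2 = (-116 + (34*(-1/98))*(-6))**2 = (-116 - 17/49*(-6))**2 = (-116 + 102/49)**2 = (-5582/49)**2 = 31158724/2401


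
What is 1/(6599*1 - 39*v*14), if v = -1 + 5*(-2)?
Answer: 1/12605 ≈ 7.9334e-5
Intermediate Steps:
v = -11 (v = -1 - 10 = -11)
1/(6599*1 - 39*v*14) = 1/(6599*1 - 39*(-11)*14) = 1/(6599 + 429*14) = 1/(6599 + 6006) = 1/12605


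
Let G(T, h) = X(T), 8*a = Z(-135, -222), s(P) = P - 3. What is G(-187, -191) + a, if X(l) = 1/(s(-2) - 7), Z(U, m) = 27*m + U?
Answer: -18389/24 ≈ -766.21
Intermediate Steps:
s(P) = -3 + P
Z(U, m) = U + 27*m
a = -6129/8 (a = (-135 + 27*(-222))/8 = (-135 - 5994)/8 = (⅛)*(-6129) = -6129/8 ≈ -766.13)
X(l) = -1/12 (X(l) = 1/((-3 - 2) - 7) = 1/(-5 - 7) = 1/(-12) = -1/12)
G(T, h) = -1/12
G(-187, -191) + a = -1/12 - 6129/8 = -18389/24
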